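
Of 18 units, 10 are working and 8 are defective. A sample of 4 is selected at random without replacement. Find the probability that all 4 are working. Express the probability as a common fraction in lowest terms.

There are C(18,4) = 3060 possible selections.
Selections with all working: C(10,4) = 210.
Probability = 210/3060 = 7/102.

7/102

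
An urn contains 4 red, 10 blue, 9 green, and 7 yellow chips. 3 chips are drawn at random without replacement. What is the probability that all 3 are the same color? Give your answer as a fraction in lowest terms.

There are C(30,3) = 4060 ways to draw 3 chips.
All same color: C(4,3) + C(10,3) + C(9,3) + C(7,3) = 4 + 120 + 84 + 35 = 243.
Probability = 243/4060.

243/4060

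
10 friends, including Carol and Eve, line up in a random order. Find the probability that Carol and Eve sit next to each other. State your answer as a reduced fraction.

1/5

There are 10! = 3628800 arrangements.
Treat Carol and Eve as a block: 9! arrangements of the blocks × 2 orders within the block = 2·362880 = 725760.
Probability = 725760/3628800 = 1/5.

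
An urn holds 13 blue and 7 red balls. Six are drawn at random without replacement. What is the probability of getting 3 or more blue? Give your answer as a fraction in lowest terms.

3575/3876

Total selections: C(20,6) = 38760.
Count the complement (fewer than 3 blue): C(13,0)·C(7,6) + C(13,1)·C(7,5) + C(13,2)·C(7,4) = 7 + 273 + 2730 = 3010.
Probability = 1 − 3010/38760 = 35750/38760 = 3575/3876.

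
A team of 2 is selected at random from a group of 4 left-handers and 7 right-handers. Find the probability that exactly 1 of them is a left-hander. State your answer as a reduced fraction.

28/55

The sample space is all 2-subsets of the 11: C(11,2) = 55.
Selections with exactly 1 left-hander: choose 1 of the 4 left-handers and 1 of the 7 right-handers, C(4,1)·C(7,1) = 4·7 = 28.
Probability = 28/55.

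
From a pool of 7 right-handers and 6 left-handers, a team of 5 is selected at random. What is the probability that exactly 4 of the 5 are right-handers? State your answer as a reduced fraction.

Total number of selections: C(13,5) = 1287.
Selections with exactly 4 right-handers: choose 4 of the 7 right-handers and 1 of the 6 left-handers, C(7,4)·C(6,1) = 35·6 = 210.
Probability = 210/1287 = 70/429.

70/429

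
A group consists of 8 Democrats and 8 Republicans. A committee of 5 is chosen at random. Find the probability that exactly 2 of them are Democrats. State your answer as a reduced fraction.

14/39

Total number of selections: C(16,5) = 4368.
Selections with exactly 2 Democrats: choose 2 of the 8 Democrats and 3 of the 8 Republicans, C(8,2)·C(8,3) = 28·56 = 1568.
Probability = 1568/4368 = 14/39.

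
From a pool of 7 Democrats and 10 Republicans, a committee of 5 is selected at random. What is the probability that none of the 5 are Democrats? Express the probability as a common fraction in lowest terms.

There are C(17,5) = 6188 possible selections.
Selections with no Democrats (all Republicans): C(10,5) = 252.
Probability = 252/6188 = 9/221.

9/221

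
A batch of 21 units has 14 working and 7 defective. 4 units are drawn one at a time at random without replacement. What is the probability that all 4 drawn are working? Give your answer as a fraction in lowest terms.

Multiply the conditional probabilities at each draw: 14/21 · 13/20 · 12/19 · 11/18 = 24024/143640 = 143/855.

143/855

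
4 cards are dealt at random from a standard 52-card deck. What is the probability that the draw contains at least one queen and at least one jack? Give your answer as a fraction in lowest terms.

There are C(52,4) = 270725 possible draws.
By inclusion-exclusion on the complements, draws missing all queens or all jacks: C(48,4) + C(48,4) − C(44,4) = 194580 + 194580 − 135751 = 253409.
So draws with at least one of each: 270725 − 253409 = 17316, probability 17316/270725 = 1332/20825.

1332/20825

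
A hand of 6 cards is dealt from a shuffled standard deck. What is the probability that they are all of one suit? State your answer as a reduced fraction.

There are C(52,6) = 20358520 possible 6-card hands.
Hands of one suit: 4 suits × C(13,6) = 4·1716 = 6864.
Probability = 6864/20358520 = 66/195755.

66/195755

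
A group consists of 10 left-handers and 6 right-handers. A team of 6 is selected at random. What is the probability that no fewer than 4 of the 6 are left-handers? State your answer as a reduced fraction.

There are C(16,6) = 8008 ways to choose the 6.
Favorable selections (no fewer than 4 left-handers): C(10,4)·C(6,2) + C(10,5)·C(6,1) + C(10,6)·C(6,0) = 3150 + 1512 + 210 = 4872.
Probability = 4872/8008 = 87/143.

87/143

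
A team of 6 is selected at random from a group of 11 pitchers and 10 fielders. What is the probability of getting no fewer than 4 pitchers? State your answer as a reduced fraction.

Total selections: C(21,6) = 54264.
Favorable selections (no fewer than 4 pitchers): C(11,4)·C(10,2) + C(11,5)·C(10,1) + C(11,6)·C(10,0) = 14850 + 4620 + 462 = 19932.
Probability = 19932/54264 = 1661/4522.

1661/4522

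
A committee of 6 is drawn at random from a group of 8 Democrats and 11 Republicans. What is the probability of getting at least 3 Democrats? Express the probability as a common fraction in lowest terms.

Total selections: C(19,6) = 27132.
Favorable selections (at least 3 Democrats): C(8,3)·C(11,3) + C(8,4)·C(11,2) + C(8,5)·C(11,1) + C(8,6)·C(11,0) = 9240 + 3850 + 616 + 28 = 13734.
Probability = 13734/27132 = 327/646.

327/646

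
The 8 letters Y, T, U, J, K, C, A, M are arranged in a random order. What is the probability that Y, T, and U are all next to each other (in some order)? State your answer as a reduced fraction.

There are 8! = 40320 arrangements.
Treat the three as one block: 6! placements × 3! orders within the block = 720·6 = 4320.
Probability = 4320/40320 = 3/28.

3/28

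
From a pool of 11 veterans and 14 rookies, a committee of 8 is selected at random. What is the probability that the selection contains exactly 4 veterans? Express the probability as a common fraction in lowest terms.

2002/6555

There are C(25,8) = 1081575 ways to choose 8 from 25.
Selections with exactly 4 veterans: choose 4 of the 11 veterans and 4 of the 14 rookies, C(11,4)·C(14,4) = 330·1001 = 330330.
Probability = 330330/1081575 = 2002/6555.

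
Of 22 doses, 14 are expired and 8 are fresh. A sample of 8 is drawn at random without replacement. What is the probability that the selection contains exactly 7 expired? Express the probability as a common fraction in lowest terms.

The sample space is all 8-subsets of the 22: C(22,8) = 319770.
Selections with exactly 7 expired: choose 7 of the 14 expired and 1 of the 8 fresh, C(14,7)·C(8,1) = 3432·8 = 27456.
Probability = 27456/319770 = 416/4845.

416/4845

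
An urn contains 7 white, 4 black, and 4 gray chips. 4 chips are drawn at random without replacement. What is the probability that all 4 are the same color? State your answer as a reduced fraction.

There are C(15,4) = 1365 ways to draw 4 chips.
All same color: C(7,4) + C(4,4) + C(4,4) = 35 + 1 + 1 = 37.
Probability = 37/1365.

37/1365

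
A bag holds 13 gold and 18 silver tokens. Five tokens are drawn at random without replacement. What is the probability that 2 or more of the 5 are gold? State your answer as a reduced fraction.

13507/18879

Total selections: C(31,5) = 169911.
Count the complement (fewer than 2 gold): C(13,0)·C(18,5) + C(13,1)·C(18,4) = 8568 + 39780 = 48348.
Probability = 1 − 48348/169911 = 121563/169911 = 13507/18879.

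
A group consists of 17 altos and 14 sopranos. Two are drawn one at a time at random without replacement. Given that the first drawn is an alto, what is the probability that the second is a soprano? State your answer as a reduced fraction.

After removing one alto, 30 remain: 16 altos and 14 sopranos.
So the probability the next is a soprano is 14/30 = 7/15.

7/15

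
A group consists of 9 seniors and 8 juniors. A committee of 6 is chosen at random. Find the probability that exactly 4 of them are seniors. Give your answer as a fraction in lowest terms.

Total number of selections: C(17,6) = 12376.
Selections with exactly 4 seniors: choose 4 of the 9 seniors and 2 of the 8 juniors, C(9,4)·C(8,2) = 126·28 = 3528.
Probability = 3528/12376 = 63/221.

63/221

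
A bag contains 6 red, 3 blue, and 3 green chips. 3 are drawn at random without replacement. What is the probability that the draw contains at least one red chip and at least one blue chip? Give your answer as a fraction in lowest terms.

117/220

There are C(12,3) = 220 possible draws.
By inclusion-exclusion on the complements, draws missing all red or all blue: C(6,3) + C(9,3) − C(3,3) = 20 + 84 − 1 = 103.
So draws with at least one of each: 220 − 103 = 117, probability 117/220.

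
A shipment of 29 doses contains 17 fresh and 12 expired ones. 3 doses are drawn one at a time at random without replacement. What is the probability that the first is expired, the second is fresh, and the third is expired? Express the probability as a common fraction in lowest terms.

Multiply the conditional probabilities at each draw: 12/29 · 17/28 · 11/27 = 2244/21924 = 187/1827.

187/1827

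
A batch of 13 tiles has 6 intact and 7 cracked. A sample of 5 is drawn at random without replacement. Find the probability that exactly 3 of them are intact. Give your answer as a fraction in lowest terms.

140/429

There are C(13,5) = 1287 ways to choose 5 from 13.
Selections with exactly 3 intact: choose 3 of the 6 intact and 2 of the 7 cracked, C(6,3)·C(7,2) = 20·21 = 420.
Probability = 420/1287 = 140/429.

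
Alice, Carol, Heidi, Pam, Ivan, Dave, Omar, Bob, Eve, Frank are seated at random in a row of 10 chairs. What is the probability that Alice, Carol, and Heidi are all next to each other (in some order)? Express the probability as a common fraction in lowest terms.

There are 10! = 3628800 arrangements.
Treat the three as one block: 8! placements × 3! orders within the block = 40320·6 = 241920.
Probability = 241920/3628800 = 1/15.

1/15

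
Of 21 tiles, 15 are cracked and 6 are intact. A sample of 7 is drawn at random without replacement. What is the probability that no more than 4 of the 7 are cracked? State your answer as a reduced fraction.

61/204

Total selections: C(21,7) = 116280.
Count the complement (more than 4 cracked): C(15,5)·C(6,2) + C(15,6)·C(6,1) + C(15,7)·C(6,0) = 45045 + 30030 + 6435 = 81510.
Probability = 1 − 81510/116280 = 34770/116280 = 61/204.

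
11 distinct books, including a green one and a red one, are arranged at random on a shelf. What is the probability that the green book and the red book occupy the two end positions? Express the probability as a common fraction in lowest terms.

There are 11! = 39916800 arrangements.
Place the green book and the red book at the ends in 2 ways, arrange the remaining 9 in 9! = 362880 ways: 2·362880 = 725760.
Probability = 725760/39916800 = 1/55.

1/55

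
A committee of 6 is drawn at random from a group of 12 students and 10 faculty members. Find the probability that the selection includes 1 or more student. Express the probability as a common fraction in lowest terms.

Total selections: C(22,6) = 74613.
The complement is all 6 are faculty members: C(10,6) = 210.
Probability = 1 − 210/74613 = 74403/74613 = 3543/3553.

3543/3553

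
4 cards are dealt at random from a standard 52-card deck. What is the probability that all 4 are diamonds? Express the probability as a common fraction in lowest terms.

11/4165

There are C(52,4) = 270725 possible 4-card hands.
Hands that are all diamonds: C(13,4) = 715.
Probability = 715/270725 = 11/4165.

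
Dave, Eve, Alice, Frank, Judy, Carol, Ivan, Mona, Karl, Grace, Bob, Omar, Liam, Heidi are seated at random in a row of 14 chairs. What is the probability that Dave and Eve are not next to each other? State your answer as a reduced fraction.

6/7

There are 14! = 87178291200 arrangements.
Arrangements with Dave and Eve adjacent: 2·13! = 12454041600.
So not adjacent: 87178291200 − 12454041600 = 74724249600, probability 74724249600/87178291200 = 6/7.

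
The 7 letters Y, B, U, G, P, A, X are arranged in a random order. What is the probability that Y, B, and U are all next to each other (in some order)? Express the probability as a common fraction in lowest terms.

1/7

There are 7! = 5040 arrangements.
Treat the three as one block: 5! placements × 3! orders within the block = 120·6 = 720.
Probability = 720/5040 = 1/7.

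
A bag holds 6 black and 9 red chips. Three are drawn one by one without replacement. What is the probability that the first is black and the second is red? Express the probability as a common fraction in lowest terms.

9/35

Multiply the conditional probabilities at each draw: 6/15 · 9/14 = 54/210 = 9/35.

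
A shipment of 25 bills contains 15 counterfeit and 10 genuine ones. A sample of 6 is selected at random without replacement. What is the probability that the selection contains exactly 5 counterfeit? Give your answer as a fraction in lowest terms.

39/230

Total number of selections: C(25,6) = 177100.
Selections with exactly 5 counterfeit: choose 5 of the 15 counterfeit and 1 of the 10 genuine, C(15,5)·C(10,1) = 3003·10 = 30030.
Probability = 30030/177100 = 39/230.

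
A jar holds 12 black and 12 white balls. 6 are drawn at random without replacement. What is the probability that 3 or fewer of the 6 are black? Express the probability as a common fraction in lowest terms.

There are C(24,6) = 134596 ways to choose the 6.
Count the complement (more than 3 black): C(12,4)·C(12,2) + C(12,5)·C(12,1) + C(12,6)·C(12,0) = 32670 + 9504 + 924 = 43098.
Probability = 1 − 43098/134596 = 91498/134596 = 4159/6118.

4159/6118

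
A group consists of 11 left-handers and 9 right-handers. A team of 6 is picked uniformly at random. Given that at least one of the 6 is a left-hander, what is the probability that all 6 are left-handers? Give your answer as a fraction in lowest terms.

7/586

Work in counts. Selections with at least one left-hander: C(20,6) − C(9,6) = 38760 − 84 = 38676.
Of those, selections where all 6 are left-handers: C(11,6) = 462.
Conditional probability = 462/38676 = 7/586.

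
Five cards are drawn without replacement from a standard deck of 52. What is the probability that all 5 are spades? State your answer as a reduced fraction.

33/66640

There are C(52,5) = 2598960 possible 5-card hands.
Hands that are all spades: C(13,5) = 1287.
Probability = 1287/2598960 = 33/66640.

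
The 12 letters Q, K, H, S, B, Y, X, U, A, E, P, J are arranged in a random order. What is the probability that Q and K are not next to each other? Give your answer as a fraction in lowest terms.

5/6

There are 12! = 479001600 arrangements.
Arrangements with Q and K adjacent: 2·11! = 79833600.
So not adjacent: 479001600 − 79833600 = 399168000, probability 399168000/479001600 = 5/6.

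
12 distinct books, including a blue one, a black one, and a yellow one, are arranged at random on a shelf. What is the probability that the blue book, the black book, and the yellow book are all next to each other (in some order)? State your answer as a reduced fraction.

1/22

There are 12! = 479001600 arrangements.
Treat the three as one block: 10! placements × 3! orders within the block = 3628800·6 = 21772800.
Probability = 21772800/479001600 = 1/22.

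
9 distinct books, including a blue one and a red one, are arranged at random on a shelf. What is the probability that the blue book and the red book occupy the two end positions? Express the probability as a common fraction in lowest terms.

There are 9! = 362880 arrangements.
Place the blue book and the red book at the ends in 2 ways, arrange the remaining 7 in 7! = 5040 ways: 2·5040 = 10080.
Probability = 10080/362880 = 1/36.

1/36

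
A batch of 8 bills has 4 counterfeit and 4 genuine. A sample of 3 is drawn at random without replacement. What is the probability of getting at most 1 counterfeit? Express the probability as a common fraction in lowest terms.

1/2

There are C(8,3) = 56 ways to choose the 3.
Favorable selections (at most 1 counterfeit): C(4,0)·C(4,3) + C(4,1)·C(4,2) = 4 + 24 = 28.
Probability = 28/56 = 1/2.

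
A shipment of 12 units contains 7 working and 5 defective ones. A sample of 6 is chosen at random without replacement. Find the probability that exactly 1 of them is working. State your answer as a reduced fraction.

1/132

There are C(12,6) = 924 ways to choose 6 from 12.
Selections with exactly 1 working: choose 1 of the 7 working and 5 of the 5 defective, C(7,1)·C(5,5) = 7·1 = 7.
Probability = 7/924 = 1/132.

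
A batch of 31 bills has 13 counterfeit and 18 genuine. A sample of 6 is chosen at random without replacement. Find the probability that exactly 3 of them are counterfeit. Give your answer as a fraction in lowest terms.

The sample space is all 6-subsets of the 31: C(31,6) = 736281.
Selections with exactly 3 counterfeit: choose 3 of the 13 counterfeit and 3 of the 18 genuine, C(13,3)·C(18,3) = 286·816 = 233376.
Probability = 233376/736281 = 5984/18879.

5984/18879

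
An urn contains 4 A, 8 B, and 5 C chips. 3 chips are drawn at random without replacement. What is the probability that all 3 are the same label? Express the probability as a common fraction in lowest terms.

There are C(17,3) = 680 ways to draw 3 chips.
All same label: C(4,3) + C(8,3) + C(5,3) = 4 + 56 + 10 = 70.
Probability = 70/680 = 7/68.

7/68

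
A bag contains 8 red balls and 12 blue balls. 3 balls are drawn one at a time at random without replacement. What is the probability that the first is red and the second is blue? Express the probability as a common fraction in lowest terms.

24/95

Multiply the conditional probabilities at each draw: 8/20 · 12/19 = 96/380 = 24/95.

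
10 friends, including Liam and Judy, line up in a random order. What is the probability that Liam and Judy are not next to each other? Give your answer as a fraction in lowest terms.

There are 10! = 3628800 arrangements.
Arrangements with Liam and Judy adjacent: 2·9! = 725760.
So not adjacent: 3628800 − 725760 = 2903040, probability 2903040/3628800 = 4/5.

4/5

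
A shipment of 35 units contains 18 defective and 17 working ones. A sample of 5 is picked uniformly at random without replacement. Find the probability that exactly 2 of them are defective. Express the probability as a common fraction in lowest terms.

The sample space is all 5-subsets of the 35: C(35,5) = 324632.
Selections with exactly 2 defective: choose 2 of the 18 defective and 3 of the 17 working, C(18,2)·C(17,3) = 153·680 = 104040.
Probability = 104040/324632 = 765/2387.

765/2387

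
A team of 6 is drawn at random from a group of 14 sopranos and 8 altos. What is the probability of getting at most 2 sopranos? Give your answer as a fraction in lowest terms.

Total selections: C(22,6) = 74613.
Favorable selections (at most 2 sopranos): C(14,0)·C(8,6) + C(14,1)·C(8,5) + C(14,2)·C(8,4) = 28 + 784 + 6370 = 7182.
Probability = 7182/74613 = 18/187.

18/187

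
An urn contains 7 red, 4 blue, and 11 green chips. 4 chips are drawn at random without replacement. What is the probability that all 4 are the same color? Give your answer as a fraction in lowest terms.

There are C(22,4) = 7315 ways to draw 4 chips.
All same color: C(7,4) + C(4,4) + C(11,4) = 35 + 1 + 330 = 366.
Probability = 366/7315.

366/7315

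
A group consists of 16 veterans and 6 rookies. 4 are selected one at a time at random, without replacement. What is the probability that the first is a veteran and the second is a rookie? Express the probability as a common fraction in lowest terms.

Multiply the conditional probabilities at each draw: 16/22 · 6/21 = 96/462 = 16/77.

16/77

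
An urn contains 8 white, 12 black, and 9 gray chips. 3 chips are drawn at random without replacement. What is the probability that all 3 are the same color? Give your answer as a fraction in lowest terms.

20/203

There are C(29,3) = 3654 ways to draw 3 chips.
All same color: C(8,3) + C(12,3) + C(9,3) = 56 + 220 + 84 = 360.
Probability = 360/3654 = 20/203.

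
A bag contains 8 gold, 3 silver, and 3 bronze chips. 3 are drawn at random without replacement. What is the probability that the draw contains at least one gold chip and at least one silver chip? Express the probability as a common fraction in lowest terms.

There are C(14,3) = 364 possible draws.
By inclusion-exclusion on the complements, draws missing all gold or all silver: C(6,3) + C(11,3) − C(3,3) = 20 + 165 − 1 = 184.
So draws with at least one of each: 364 − 184 = 180, probability 180/364 = 45/91.

45/91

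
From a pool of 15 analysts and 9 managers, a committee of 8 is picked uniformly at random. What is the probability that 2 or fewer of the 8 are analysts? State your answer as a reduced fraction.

1041/81719

Total selections: C(24,8) = 735471.
Favorable selections (2 or fewer analysts): C(15,0)·C(9,8) + C(15,1)·C(9,7) + C(15,2)·C(9,6) = 9 + 540 + 8820 = 9369.
Probability = 9369/735471 = 1041/81719.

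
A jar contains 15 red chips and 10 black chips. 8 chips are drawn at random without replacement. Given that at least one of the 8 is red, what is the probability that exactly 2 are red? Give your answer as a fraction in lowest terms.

245/12017

Work in counts. Selections with at least one red: C(25,8) − C(10,8) = 1081575 − 45 = 1081530.
Of those, selections where exactly 2 are red: C(15,2)·C(10,6) = 105·210 = 22050.
Conditional probability = 22050/1081530 = 245/12017.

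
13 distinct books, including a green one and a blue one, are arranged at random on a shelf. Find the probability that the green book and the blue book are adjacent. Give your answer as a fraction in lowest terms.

2/13

There are 13! = 6227020800 arrangements.
Treat the green book and the blue book as a block: 12! arrangements of the blocks × 2 orders within the block = 2·479001600 = 958003200.
Probability = 958003200/6227020800 = 2/13.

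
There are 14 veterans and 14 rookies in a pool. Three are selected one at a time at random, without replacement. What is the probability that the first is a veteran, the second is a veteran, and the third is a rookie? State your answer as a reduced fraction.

Multiply the conditional probabilities at each draw: 14/28 · 13/27 · 14/26 = 2548/19656 = 7/54.

7/54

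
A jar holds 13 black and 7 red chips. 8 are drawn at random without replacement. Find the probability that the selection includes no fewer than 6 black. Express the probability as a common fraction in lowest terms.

253/646

Total selections: C(20,8) = 125970.
Favorable selections (no fewer than 6 black): C(13,6)·C(7,2) + C(13,7)·C(7,1) + C(13,8)·C(7,0) = 36036 + 12012 + 1287 = 49335.
Probability = 49335/125970 = 253/646.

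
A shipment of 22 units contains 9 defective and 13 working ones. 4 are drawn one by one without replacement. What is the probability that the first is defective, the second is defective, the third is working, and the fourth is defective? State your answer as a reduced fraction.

Multiply the conditional probabilities at each draw: 9/22 · 8/21 · 13/20 · 7/19 = 6552/175560 = 39/1045.

39/1045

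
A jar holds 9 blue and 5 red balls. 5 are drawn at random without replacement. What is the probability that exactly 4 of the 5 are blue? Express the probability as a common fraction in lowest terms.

45/143

There are C(14,5) = 2002 ways to choose 5 from 14.
Selections with exactly 4 blue: choose 4 of the 9 blue and 1 of the 5 red, C(9,4)·C(5,1) = 126·5 = 630.
Probability = 630/2002 = 45/143.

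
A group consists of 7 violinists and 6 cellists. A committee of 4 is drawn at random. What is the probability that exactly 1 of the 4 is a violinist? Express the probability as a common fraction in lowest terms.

There are C(13,4) = 715 ways to choose 4 from 13.
Selections with exactly 1 violinist: choose 1 of the 7 violinists and 3 of the 6 cellists, C(7,1)·C(6,3) = 7·20 = 140.
Probability = 140/715 = 28/143.

28/143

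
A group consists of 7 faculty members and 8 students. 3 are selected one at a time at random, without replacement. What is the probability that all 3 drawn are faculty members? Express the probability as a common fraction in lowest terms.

Multiply the conditional probabilities at each draw: 7/15 · 6/14 · 5/13 = 210/2730 = 1/13.

1/13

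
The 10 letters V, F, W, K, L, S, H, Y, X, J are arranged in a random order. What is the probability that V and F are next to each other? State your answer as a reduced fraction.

There are 10! = 3628800 arrangements.
Treat V and F as a block: 9! arrangements of the blocks × 2 orders within the block = 2·362880 = 725760.
Probability = 725760/3628800 = 1/5.

1/5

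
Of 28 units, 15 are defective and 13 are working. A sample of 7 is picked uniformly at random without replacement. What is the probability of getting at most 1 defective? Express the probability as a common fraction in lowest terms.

There are C(28,7) = 1184040 ways to choose the 7.
Favorable selections (at most 1 defective): C(15,0)·C(13,7) + C(15,1)·C(13,6) = 1716 + 25740 = 27456.
Probability = 27456/1184040 = 8/345.

8/345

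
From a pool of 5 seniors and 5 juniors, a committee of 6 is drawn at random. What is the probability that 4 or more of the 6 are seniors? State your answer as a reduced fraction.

Total selections: C(10,6) = 210.
Favorable selections (4 or more seniors): C(5,4)·C(5,2) + C(5,5)·C(5,1) = 50 + 5 = 55.
Probability = 55/210 = 11/42.

11/42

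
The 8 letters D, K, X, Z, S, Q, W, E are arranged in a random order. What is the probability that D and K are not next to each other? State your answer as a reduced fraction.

There are 8! = 40320 arrangements.
Arrangements with D and K adjacent: 2·7! = 10080.
So not adjacent: 40320 − 10080 = 30240, probability 30240/40320 = 3/4.

3/4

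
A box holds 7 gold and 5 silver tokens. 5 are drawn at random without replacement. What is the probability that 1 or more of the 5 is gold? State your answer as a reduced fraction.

There are C(12,5) = 792 ways to choose the 5.
The complement is all 5 are silver: C(5,5) = 1.
Probability = 1 − 1/792 = 791/792.

791/792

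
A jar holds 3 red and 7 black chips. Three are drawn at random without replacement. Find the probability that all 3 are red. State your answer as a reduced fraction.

1/120

There are C(10,3) = 120 possible selections.
Selections with all red: C(3,3) = 1.
Probability = 1/120.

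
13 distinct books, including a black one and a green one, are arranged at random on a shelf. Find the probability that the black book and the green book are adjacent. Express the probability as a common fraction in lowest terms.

There are 13! = 6227020800 arrangements.
Treat the black book and the green book as a block: 12! arrangements of the blocks × 2 orders within the block = 2·479001600 = 958003200.
Probability = 958003200/6227020800 = 2/13.

2/13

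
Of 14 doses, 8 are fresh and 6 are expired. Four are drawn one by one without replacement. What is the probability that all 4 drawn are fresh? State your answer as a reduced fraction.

10/143

Multiply the conditional probabilities at each draw: 8/14 · 7/13 · 6/12 · 5/11 = 1680/24024 = 10/143.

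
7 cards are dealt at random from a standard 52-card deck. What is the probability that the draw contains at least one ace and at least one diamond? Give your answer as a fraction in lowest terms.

53122231/133784560

There are C(52,7) = 133784560 possible draws.
By inclusion-exclusion on the complements, draws missing all aces or all diamonds: C(48,7) + C(39,7) − C(36,7) = 73629072 + 15380937 − 8347680 = 80662329.
So draws with at least one of each: 133784560 − 80662329 = 53122231, probability 53122231/133784560.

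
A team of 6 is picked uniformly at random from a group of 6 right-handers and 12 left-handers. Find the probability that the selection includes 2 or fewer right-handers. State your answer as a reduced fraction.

Total selections: C(18,6) = 18564.
Favorable selections (2 or fewer right-handers): C(6,0)·C(12,6) + C(6,1)·C(12,5) + C(6,2)·C(12,4) = 924 + 4752 + 7425 = 13101.
Probability = 13101/18564 = 4367/6188.

4367/6188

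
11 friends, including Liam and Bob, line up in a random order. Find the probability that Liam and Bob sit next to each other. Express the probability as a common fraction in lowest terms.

2/11

There are 11! = 39916800 arrangements.
Treat Liam and Bob as a block: 10! arrangements of the blocks × 2 orders within the block = 2·3628800 = 7257600.
Probability = 7257600/39916800 = 2/11.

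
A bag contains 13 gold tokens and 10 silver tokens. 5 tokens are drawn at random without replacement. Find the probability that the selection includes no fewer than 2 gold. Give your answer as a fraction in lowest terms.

There are C(23,5) = 33649 ways to choose the 5.
Count the complement (fewer than 2 gold): C(13,0)·C(10,5) + C(13,1)·C(10,4) = 252 + 2730 = 2982.
Probability = 1 − 2982/33649 = 30667/33649 = 4381/4807.

4381/4807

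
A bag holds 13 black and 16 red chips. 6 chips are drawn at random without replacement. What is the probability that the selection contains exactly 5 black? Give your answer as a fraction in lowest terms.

44/1015

There are C(29,6) = 475020 ways to choose 6 from 29.
Selections with exactly 5 black: choose 5 of the 13 black and 1 of the 16 red, C(13,5)·C(16,1) = 1287·16 = 20592.
Probability = 20592/475020 = 44/1015.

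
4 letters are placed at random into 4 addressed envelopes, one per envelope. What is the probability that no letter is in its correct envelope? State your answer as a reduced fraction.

There are 4! = 24 assignments.
By inclusion-exclusion, assignments with no fixed points: C(4,0)·4! − C(4,1)·3! + C(4,2)·2! − C(4,3)·1! + C(4,4)·0! = 9.
Probability = 9/24 = 3/8.

3/8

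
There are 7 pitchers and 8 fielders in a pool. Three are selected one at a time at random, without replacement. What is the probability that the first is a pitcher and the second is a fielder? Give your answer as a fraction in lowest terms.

4/15

Multiply the conditional probabilities at each draw: 7/15 · 8/14 = 56/210 = 4/15.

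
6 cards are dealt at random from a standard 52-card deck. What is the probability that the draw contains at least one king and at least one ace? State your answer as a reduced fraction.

There are C(52,6) = 20358520 possible draws.
By inclusion-exclusion on the complements, draws missing all kings or all aces: C(48,6) + C(48,6) − C(44,6) = 12271512 + 12271512 − 7059052 = 17483972.
So draws with at least one of each: 20358520 − 17483972 = 2874548, probability 2874548/20358520 = 718637/5089630.

718637/5089630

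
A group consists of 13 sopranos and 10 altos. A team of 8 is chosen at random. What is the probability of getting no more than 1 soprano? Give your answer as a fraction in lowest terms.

There are C(23,8) = 490314 ways to choose the 8.
Favorable selections (no more than 1 soprano): C(13,0)·C(10,8) + C(13,1)·C(10,7) = 45 + 1560 = 1605.
Probability = 1605/490314 = 535/163438.

535/163438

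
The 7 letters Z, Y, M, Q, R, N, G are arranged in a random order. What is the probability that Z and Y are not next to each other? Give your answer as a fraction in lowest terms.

There are 7! = 5040 arrangements.
Arrangements with Z and Y adjacent: 2·6! = 1440.
So not adjacent: 5040 − 1440 = 3600, probability 3600/5040 = 5/7.

5/7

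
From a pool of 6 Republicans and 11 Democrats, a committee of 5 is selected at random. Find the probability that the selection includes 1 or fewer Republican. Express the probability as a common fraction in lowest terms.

1221/3094

Total selections: C(17,5) = 6188.
Favorable selections (1 or fewer Republican): C(6,0)·C(11,5) + C(6,1)·C(11,4) = 462 + 1980 = 2442.
Probability = 2442/6188 = 1221/3094.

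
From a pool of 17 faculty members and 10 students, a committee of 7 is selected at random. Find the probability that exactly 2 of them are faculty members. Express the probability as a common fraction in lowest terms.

1904/49335

There are C(27,7) = 888030 ways to choose 7 from 27.
Selections with exactly 2 faculty members: choose 2 of the 17 faculty members and 5 of the 10 students, C(17,2)·C(10,5) = 136·252 = 34272.
Probability = 34272/888030 = 1904/49335.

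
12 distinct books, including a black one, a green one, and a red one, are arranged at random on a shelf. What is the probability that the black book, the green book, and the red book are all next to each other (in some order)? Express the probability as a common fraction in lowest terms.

There are 12! = 479001600 arrangements.
Treat the three as one block: 10! placements × 3! orders within the block = 3628800·6 = 21772800.
Probability = 21772800/479001600 = 1/22.

1/22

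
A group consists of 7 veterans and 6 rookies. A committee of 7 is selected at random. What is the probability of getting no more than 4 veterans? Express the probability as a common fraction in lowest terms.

Total selections: C(13,7) = 1716.
Count the complement (more than 4 veterans): C(7,5)·C(6,2) + C(7,6)·C(6,1) + C(7,7)·C(6,0) = 315 + 42 + 1 = 358.
Probability = 1 − 358/1716 = 1358/1716 = 679/858.

679/858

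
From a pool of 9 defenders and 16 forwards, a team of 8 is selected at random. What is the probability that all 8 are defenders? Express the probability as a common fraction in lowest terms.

1/120175

There are C(25,8) = 1081575 possible selections.
Selections with all defenders: C(9,8) = 9.
Probability = 9/1081575 = 1/120175.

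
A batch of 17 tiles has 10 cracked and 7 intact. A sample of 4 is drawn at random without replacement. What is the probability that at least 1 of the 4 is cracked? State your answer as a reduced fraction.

67/68

Total selections: C(17,4) = 2380.
The complement is all 4 are intact: C(7,4) = 35.
Probability = 1 − 35/2380 = 2345/2380 = 67/68.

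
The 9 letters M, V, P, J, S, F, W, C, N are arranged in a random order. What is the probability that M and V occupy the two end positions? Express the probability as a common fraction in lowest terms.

There are 9! = 362880 arrangements.
Place M and V at the ends in 2 ways, arrange the remaining 7 in 7! = 5040 ways: 2·5040 = 10080.
Probability = 10080/362880 = 1/36.

1/36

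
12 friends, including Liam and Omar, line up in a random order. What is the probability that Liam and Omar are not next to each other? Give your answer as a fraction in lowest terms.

There are 12! = 479001600 arrangements.
Arrangements with Liam and Omar adjacent: 2·11! = 79833600.
So not adjacent: 479001600 − 79833600 = 399168000, probability 399168000/479001600 = 5/6.

5/6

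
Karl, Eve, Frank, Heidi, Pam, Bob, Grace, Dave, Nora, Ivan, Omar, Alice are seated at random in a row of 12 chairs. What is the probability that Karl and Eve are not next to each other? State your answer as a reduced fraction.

There are 12! = 479001600 arrangements.
Arrangements with Karl and Eve adjacent: 2·11! = 79833600.
So not adjacent: 479001600 − 79833600 = 399168000, probability 399168000/479001600 = 5/6.

5/6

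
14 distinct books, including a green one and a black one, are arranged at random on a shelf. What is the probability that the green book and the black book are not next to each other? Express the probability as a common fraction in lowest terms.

There are 14! = 87178291200 arrangements.
Arrangements with the green book and the black book adjacent: 2·13! = 12454041600.
So not adjacent: 87178291200 − 12454041600 = 74724249600, probability 74724249600/87178291200 = 6/7.

6/7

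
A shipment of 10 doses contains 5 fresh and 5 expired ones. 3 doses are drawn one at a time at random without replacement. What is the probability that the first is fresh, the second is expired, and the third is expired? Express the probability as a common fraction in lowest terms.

5/36

Multiply the conditional probabilities at each draw: 5/10 · 5/9 · 4/8 = 100/720 = 5/36.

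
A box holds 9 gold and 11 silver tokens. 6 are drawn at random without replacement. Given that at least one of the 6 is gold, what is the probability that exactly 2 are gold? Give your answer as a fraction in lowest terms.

Work in counts. Selections with at least one gold: C(20,6) − C(11,6) = 38760 − 462 = 38298.
Of those, selections where exactly 2 are gold: C(9,2)·C(11,4) = 36·330 = 11880.
Conditional probability = 11880/38298 = 1980/6383.

1980/6383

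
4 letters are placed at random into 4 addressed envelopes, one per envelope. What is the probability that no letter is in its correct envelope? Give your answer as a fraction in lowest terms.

3/8

There are 4! = 24 assignments.
By inclusion-exclusion, assignments with no fixed points: C(4,0)·4! − C(4,1)·3! + C(4,2)·2! − C(4,3)·1! + C(4,4)·0! = 9.
Probability = 9/24 = 3/8.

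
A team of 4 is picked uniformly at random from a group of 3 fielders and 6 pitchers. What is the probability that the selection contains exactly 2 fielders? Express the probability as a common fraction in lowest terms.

5/14

There are C(9,4) = 126 ways to choose 4 from 9.
Selections with exactly 2 fielders: choose 2 of the 3 fielders and 2 of the 6 pitchers, C(3,2)·C(6,2) = 3·15 = 45.
Probability = 45/126 = 5/14.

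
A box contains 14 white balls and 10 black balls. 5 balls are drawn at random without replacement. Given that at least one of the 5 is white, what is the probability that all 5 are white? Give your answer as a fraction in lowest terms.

143/3018

Work in counts. Selections with at least one white: C(24,5) − C(10,5) = 42504 − 252 = 42252.
Of those, selections where all 5 are white: C(14,5) = 2002.
Conditional probability = 2002/42252 = 143/3018.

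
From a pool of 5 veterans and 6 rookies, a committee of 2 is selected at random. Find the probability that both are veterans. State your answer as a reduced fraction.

There are C(11,2) = 55 possible selections.
Selections with all veterans: C(5,2) = 10.
Probability = 10/55 = 2/11.

2/11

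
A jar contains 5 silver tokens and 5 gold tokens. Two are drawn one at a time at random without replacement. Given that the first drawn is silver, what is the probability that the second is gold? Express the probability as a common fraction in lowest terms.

5/9

After removing one silver, 9 remain: 4 silver and 5 gold.
So the probability the next is gold is 5/9.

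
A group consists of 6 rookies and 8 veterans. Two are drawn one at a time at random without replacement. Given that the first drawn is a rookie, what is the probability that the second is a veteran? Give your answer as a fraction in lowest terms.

8/13

After removing one rookie, 13 remain: 5 rookies and 8 veterans.
So the probability the next is a veteran is 8/13.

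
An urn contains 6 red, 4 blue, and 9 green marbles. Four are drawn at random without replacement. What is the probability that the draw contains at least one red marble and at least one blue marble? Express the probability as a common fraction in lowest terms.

There are C(19,4) = 3876 possible draws.
By inclusion-exclusion on the complements, draws missing all red or all blue: C(13,4) + C(15,4) − C(9,4) = 715 + 1365 − 126 = 1954.
So draws with at least one of each: 3876 − 1954 = 1922, probability 1922/3876 = 961/1938.

961/1938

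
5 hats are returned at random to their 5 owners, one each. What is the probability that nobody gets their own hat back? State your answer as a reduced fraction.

11/30

There are 5! = 120 assignments.
By inclusion-exclusion, assignments with no fixed points: C(5,0)·5! − C(5,1)·4! + C(5,2)·3! − C(5,3)·2! + C(5,4)·1! − C(5,5)·0! = 44.
Probability = 44/120 = 11/30.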